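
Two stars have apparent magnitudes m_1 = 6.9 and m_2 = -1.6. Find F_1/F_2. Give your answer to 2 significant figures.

Δm = 6.9 − (-1.6) = 8.5
Flux ratio = 10^(−0.4 Δm) = 10^(−0.4 × 8.5) = 10^-3.400 = 3.981×10^-4

F_1/F_2 ≈ 4.0×10^-4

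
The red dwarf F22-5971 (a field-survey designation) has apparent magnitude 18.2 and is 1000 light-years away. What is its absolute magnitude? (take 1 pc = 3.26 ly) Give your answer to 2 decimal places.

M ≈ 10.77

d = 1000 ly / 3.26 = 306.7 pc
5 log₁₀(d/10 pc) = 5 log₁₀(306.7) − 5 = 7.434
M = m − 5 log₁₀(d/10) = 18.2 − 7.434 = 10.766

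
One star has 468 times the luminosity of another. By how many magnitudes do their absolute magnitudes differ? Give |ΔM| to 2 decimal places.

|ΔM| ≈ 6.68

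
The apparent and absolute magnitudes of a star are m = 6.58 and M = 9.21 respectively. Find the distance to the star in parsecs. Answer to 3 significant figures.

μ = m − M = -2.630
m − M = 5 log₁₀ d − 5
log₁₀ d = (m − M)/5 + 1 = 0.4740
d = 10^0.4740 = 2.979 pc

d ≈ 2.98 pc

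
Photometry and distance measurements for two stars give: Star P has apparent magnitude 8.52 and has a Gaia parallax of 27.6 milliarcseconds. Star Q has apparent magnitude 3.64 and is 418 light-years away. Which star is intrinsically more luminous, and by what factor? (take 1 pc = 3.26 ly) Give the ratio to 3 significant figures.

Star P: p = 27.6 mas = 0.0276″ → d = 1/p = 36.23 pc
Star P: M = m − 5 log₁₀ d + 5 = 8.52 − 5·1.5591 + 5 = 5.725
Star Q: d = 418 ly / 3.26 = 128.2 pc
Star Q: M = m − 5 log₁₀ d + 5 = 3.64 − 5·2.1080 + 5 = -1.900
ΔM = M_P − M_Q = 5.725 − (-1.900) = 7.624; smaller M is more luminous → Star Q.
L ratio = 10^(0.4 |ΔM|) = 10^3.050 = 1121

Star Q is more luminous, by a factor of 1120.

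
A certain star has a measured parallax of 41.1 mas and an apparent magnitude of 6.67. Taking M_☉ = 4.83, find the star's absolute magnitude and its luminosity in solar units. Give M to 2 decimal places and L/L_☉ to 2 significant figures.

M ≈ 4.74; L/L_☉ ≈ 1.1

d = 1/p = 1000/41.1 mas = 24.33 pc
M = m − 5 log₁₀ d + 5 = 6.67 − 5·1.3862 + 5 = 4.739
M − M_☉ = 4.739 − 4.83 = -0.091
L/L_☉ = 10^(−0.4 × -0.091) = 1.087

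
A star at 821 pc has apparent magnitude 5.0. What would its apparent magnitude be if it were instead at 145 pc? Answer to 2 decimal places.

m ≈ 1.24

Flux ∝ 1/d², so Δm = 5 log₁₀(d₂/d₁) = 5 log₁₀(145/821) = -3.765
m₂ = m₁ + Δm = 5.0 + (-3.765) = 1.235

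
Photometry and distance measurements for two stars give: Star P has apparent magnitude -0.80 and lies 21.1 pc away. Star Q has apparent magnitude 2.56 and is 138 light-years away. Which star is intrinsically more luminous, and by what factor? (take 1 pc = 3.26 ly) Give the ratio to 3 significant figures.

Star P is more luminous, by a factor of 5.49.

Star P: M = m − 5 log₁₀ d + 5 = -0.80 − 5·1.3243 + 5 = -2.421
Star Q: d = 138 ly / 3.26 = 42.33 pc
Star Q: M = m − 5 log₁₀ d + 5 = 2.56 − 5·1.6267 + 5 = -0.573
ΔM = M_P − M_Q = -2.421 − (-0.573) = -1.848; smaller M is more luminous → Star P.
L ratio = 10^(0.4 |ΔM|) = 10^0.739 = 5.486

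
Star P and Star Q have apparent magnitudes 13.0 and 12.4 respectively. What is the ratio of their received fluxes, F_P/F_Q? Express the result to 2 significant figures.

Magnitude difference = 0.6
Flux ratio = 10^(−0.4 Δm) = 10^(−0.4 × 0.6) = 10^-0.240 = 0.5754

F_P/F_Q ≈ 0.58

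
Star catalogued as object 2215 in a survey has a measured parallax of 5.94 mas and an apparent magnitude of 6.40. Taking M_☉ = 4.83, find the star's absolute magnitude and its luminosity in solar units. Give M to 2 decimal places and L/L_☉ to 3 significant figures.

M ≈ 0.27; L/L_☉ ≈ 66.7

d = 1/p = 1000/5.94 mas = 168.4 pc
M = m − 5 log₁₀ d + 5 = 6.40 − 5·2.2262 + 5 = 0.269
M − M_☉ = 0.269 − 4.83 = -4.561
L/L_☉ = 10^(−0.4 × -4.561) = 66.75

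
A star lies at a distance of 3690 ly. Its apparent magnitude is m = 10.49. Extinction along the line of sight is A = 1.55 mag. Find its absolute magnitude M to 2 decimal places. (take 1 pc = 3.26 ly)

d = 3690 ly / 3.26 = 1132 pc
5 log₁₀(d/10 pc) = 5 log₁₀(1132) − 5 = 10.269
M = m − 5 log₁₀(d/10) − A = 10.49 − 10.269 − 1.55 = -1.329

M ≈ -1.33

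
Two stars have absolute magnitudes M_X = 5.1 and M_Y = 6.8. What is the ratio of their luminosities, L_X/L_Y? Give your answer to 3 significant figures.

L_X/L_Y ≈ 4.79

ΔM = M_X − M_Y = -1.7
L_X/L_Y = 10^(−0.4 ΔM) = 10^0.680 = 4.786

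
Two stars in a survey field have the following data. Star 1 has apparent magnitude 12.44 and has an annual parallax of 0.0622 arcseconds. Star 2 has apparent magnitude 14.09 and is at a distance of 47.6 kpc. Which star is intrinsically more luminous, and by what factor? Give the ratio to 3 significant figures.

Star 1: d = 1/p = 1/0.0622″ = 16.08 pc
Star 1: M = m − 5 log₁₀ d + 5 = 12.44 − 5·1.2062 + 5 = 11.409
Star 2: d = 47.6 kpc = 47600 pc
Star 2: M = m − 5 log₁₀ d + 5 = 14.09 − 5·4.6776 + 5 = -4.298
ΔM = M_1 − M_2 = 11.409 − (-4.298) = 15.707; smaller M is more luminous → Star 2.
L ratio = 10^(0.4 |ΔM|) = 10^6.283 = 1.918×10^6

Star 2 is more luminous, by a factor of 1.92×10^6.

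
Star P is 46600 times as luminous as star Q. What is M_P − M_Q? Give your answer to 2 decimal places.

M_P − M_Q ≈ -11.67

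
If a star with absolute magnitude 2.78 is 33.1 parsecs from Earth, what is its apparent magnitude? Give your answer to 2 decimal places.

m ≈ 5.38

m = M + 5 log₁₀ d − 5 = 2.78 + 5·1.5198 − 5 = 5.379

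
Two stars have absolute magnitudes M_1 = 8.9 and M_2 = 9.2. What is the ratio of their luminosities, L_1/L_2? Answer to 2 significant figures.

L_1/L_2 ≈ 1.3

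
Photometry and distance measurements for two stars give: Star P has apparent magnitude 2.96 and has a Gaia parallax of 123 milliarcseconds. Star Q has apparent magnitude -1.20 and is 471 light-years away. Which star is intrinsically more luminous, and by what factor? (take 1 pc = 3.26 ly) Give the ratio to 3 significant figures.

Star Q is more luminous, by a factor of 14600.

Star P: p = 123 mas = 0.123″ → d = 1/p = 8.130 pc
Star P: M = m − 5 log₁₀ d + 5 = 2.96 − 5·0.9101 + 5 = 3.410
Star Q: d = 471 ly / 3.26 = 144.5 pc
Star Q: M = m − 5 log₁₀ d + 5 = -1.20 − 5·2.1598 + 5 = -6.999
ΔM = M_P − M_Q = 3.410 − (-6.999) = 10.409; smaller M is more luminous → Star Q.
L ratio = 10^(0.4 |ΔM|) = 10^4.163 = 14570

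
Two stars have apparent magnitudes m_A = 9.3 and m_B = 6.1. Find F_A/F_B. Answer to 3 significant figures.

F_A/F_B ≈ 0.0525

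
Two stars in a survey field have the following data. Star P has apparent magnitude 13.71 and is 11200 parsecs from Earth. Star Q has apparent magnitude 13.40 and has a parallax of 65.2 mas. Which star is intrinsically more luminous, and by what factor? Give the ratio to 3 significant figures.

Star P is more luminous, by a factor of 401000.

Star P: M = m − 5 log₁₀ d + 5 = 13.71 − 5·4.0492 + 5 = -1.536
Star Q: p = 65.2 mas = 0.0652″ → d = 1/p = 15.34 pc
Star Q: M = m − 5 log₁₀ d + 5 = 13.40 − 5·1.1858 + 5 = 12.471
ΔM = M_P − M_Q = -1.536 − (12.471) = -14.007; smaller M is more luminous → Star P.
L ratio = 10^(0.4 |ΔM|) = 10^5.603 = 400800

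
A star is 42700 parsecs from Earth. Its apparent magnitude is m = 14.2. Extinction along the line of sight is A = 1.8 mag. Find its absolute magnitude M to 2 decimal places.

M ≈ -5.75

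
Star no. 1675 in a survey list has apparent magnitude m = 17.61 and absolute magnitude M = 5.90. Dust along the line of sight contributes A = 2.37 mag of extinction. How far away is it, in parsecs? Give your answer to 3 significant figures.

d ≈ 738 pc

m − M = 5 log₁₀(d/10 pc) + A  ⇒  17.61 − (5.90) − 2.37 = 5 log₁₀(d/10)
9.340 = 5 log₁₀(d/10)
log₁₀ d = (m − M − A)/5 + 1 = 2.8680
d = 10^2.8680 = 737.9 pc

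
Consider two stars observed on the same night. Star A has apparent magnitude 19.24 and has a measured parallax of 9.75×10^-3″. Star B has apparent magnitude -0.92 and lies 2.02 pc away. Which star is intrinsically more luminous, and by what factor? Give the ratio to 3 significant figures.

Star A: d = 1/p = 1/9.75×10^-3″ = 102.6 pc
Star A: M = m − 5 log₁₀ d + 5 = 19.24 − 5·2.0110 + 5 = 14.185
Star B: M = m − 5 log₁₀ d + 5 = -0.92 − 5·0.3054 + 5 = 2.553
ΔM = M_A − M_B = 14.185 − (2.553) = 11.632; smaller M is more luminous → Star B.
L ratio = 10^(0.4 |ΔM|) = 10^4.653 = 44950

Star B is more luminous, by a factor of 44900.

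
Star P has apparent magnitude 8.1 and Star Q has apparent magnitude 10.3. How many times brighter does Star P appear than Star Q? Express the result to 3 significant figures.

7.59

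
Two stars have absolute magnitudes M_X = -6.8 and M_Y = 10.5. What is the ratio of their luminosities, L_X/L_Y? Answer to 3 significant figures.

L_X/L_Y ≈ 8.32×10^6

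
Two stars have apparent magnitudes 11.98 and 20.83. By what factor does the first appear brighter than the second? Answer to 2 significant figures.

3500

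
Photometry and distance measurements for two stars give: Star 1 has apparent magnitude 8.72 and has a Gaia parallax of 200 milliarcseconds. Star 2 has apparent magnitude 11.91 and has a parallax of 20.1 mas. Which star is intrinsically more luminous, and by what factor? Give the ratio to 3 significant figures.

Star 1: p = 200 mas = 0.200″ → d = 1/p = 5.000 pc
Star 1: M = m − 5 log₁₀ d + 5 = 8.72 − 5·0.6990 + 5 = 10.225
Star 2: p = 20.1 mas = 0.0201″ → d = 1/p = 49.75 pc
Star 2: M = m − 5 log₁₀ d + 5 = 11.91 − 5·1.6968 + 5 = 8.426
ΔM = M_1 − M_2 = 10.225 − (8.426) = 1.799; smaller M is more luminous → Star 2.
L ratio = 10^(0.4 |ΔM|) = 10^0.720 = 5.244

Star 2 is more luminous, by a factor of 5.24.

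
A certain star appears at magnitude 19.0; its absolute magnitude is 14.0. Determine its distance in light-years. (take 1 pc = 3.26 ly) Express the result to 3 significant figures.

Distance modulus: m − M = 19.0 − (14.0) = 5.000
m − M = 5 log₁₀ d − 5
log₁₀ d = (m − M)/5 + 1 = 2.0000
d = 10^2.0000 = 100.0 pc
= 326.0 ly

d ≈ 326 ly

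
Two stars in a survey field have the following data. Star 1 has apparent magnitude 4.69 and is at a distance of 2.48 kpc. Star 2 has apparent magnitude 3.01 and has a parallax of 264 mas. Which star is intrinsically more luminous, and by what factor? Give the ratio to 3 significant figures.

Star 1 is more luminous, by a factor of 91200.

Star 1: d = 2.48 kpc = 2480 pc
Star 1: M = m − 5 log₁₀ d + 5 = 4.69 − 5·3.3945 + 5 = -7.282
Star 2: p = 264 mas = 0.264″ → d = 1/p = 3.788 pc
Star 2: M = m − 5 log₁₀ d + 5 = 3.01 − 5·0.5784 + 5 = 5.118
ΔM = M_1 − M_2 = -7.282 − (5.118) = -12.400; smaller M is more luminous → Star 1.
L ratio = 10^(0.4 |ΔM|) = 10^4.960 = 91220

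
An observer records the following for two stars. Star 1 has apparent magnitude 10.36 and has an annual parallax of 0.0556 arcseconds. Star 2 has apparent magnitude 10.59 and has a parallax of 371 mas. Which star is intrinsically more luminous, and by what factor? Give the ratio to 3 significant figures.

Star 1 is more luminous, by a factor of 55.0.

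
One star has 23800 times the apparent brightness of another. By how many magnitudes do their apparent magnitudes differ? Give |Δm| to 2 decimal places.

|Δm| ≈ 10.94

Pogson: Δm = −2.5 log₁₀(ratio) = −2.5 log₁₀(23800) = −2.5 × 4.3766 = -10.941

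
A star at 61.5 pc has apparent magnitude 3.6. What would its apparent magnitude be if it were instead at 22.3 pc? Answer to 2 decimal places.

m ≈ 1.40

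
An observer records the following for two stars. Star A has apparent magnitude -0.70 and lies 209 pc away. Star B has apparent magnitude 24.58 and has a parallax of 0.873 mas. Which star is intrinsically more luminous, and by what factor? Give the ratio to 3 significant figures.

Star A is more luminous, by a factor of 4.31×10^8.

Star A: M = m − 5 log₁₀ d + 5 = -0.70 − 5·2.3201 + 5 = -7.301
Star B: p = 0.873 mas = 8.73×10^-4″ → d = 1/p = 1145 pc
Star B: M = m − 5 log₁₀ d + 5 = 24.58 − 5·3.0590 + 5 = 14.285
ΔM = M_A − M_B = -7.301 − (14.285) = -21.586; smaller M is more luminous → Star A.
L ratio = 10^(0.4 |ΔM|) = 10^8.634 = 4.308×10^8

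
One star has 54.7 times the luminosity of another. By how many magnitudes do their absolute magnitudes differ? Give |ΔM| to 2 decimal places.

|ΔM| ≈ 4.34

Pogson: ΔM = −2.5 log₁₀(ratio) = −2.5 log₁₀(54.7) = −2.5 × 1.7380 = -4.345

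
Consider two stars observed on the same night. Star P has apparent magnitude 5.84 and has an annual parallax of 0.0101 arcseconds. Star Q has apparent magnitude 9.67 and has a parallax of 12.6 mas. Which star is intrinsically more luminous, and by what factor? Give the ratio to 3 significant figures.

Star P: d = 1/p = 1/0.0101″ = 99.01 pc
Star P: M = m − 5 log₁₀ d + 5 = 5.84 − 5·1.9957 + 5 = 0.862
Star Q: p = 12.6 mas = 0.0126″ → d = 1/p = 79.37 pc
Star Q: M = m − 5 log₁₀ d + 5 = 9.67 − 5·1.8996 + 5 = 5.172
ΔM = M_P − M_Q = 0.862 − (5.172) = -4.310; smaller M is more luminous → Star P.
L ratio = 10^(0.4 |ΔM|) = 10^1.724 = 52.98

Star P is more luminous, by a factor of 53.0.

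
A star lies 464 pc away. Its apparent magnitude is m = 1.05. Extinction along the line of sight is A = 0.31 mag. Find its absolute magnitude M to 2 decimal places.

5 log₁₀(d/10 pc) = 5 log₁₀(464.0) − 5 = 8.333
M = m − 5 log₁₀(d/10) − A = 1.05 − 8.333 − 0.31 = -7.593

M ≈ -7.59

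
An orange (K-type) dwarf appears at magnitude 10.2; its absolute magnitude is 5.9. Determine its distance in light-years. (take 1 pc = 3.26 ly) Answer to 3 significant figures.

μ = m − M = 4.300
m − M = 5 log₁₀ d − 5
log₁₀ d = (m − M)/5 + 1 = 1.8600
d = 10^1.8600 = 72.44 pc
= 236.2 ly

d ≈ 236 ly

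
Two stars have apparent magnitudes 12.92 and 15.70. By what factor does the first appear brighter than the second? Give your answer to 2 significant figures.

Δm = 12.92 − (15.70) = -2.78
Flux ratio = 10^(−0.4 Δm) = 10^(−0.4 × -2.78) = 10^1.112 = 12.94

13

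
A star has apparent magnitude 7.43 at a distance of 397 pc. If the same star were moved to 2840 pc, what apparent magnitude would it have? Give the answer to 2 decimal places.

Flux ∝ 1/d², so Δm = 5 log₁₀(d₂/d₁) = 5 log₁₀(2840/397) = 4.273
m₂ = m₁ + Δm = 7.43 + (4.273) = 11.703

m ≈ 11.70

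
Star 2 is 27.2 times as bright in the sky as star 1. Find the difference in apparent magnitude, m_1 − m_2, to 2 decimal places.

m_1 − m_2 ≈ 3.59

Pogson: Δm = −2.5 log₁₀(ratio) = −2.5 log₁₀(27.2) = −2.5 × 1.4346 = -3.586
Star 2 is brighter so has the smaller magnitude: m_1 − m_2 is positive.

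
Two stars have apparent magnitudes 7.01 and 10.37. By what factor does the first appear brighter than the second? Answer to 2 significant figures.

22

Magnitude difference = -3.36
Flux ratio = 10^(−0.4 Δm) = 10^(−0.4 × -3.36) = 10^1.344 = 22.08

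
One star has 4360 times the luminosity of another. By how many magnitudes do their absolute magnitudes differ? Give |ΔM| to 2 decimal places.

|ΔM| ≈ 9.10

Pogson: ΔM = −2.5 log₁₀(ratio) = −2.5 log₁₀(4360) = −2.5 × 3.6395 = -9.099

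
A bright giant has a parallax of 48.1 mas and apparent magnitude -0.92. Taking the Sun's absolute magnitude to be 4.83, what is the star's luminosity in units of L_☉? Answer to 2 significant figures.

L/L_☉ ≈ 860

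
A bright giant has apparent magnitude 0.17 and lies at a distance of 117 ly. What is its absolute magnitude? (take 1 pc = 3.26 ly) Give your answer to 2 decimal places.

M ≈ -2.60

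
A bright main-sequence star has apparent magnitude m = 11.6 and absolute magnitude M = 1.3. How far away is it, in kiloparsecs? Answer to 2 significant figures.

d ≈ 1.1 kpc

Distance modulus: m − M = 11.6 − (1.3) = 10.300
m − M = 5 log₁₀ d − 5
log₁₀ d = (m − M)/5 + 1 = 3.0600
d = 10^3.0600 = 1148 pc
= 1.148 kpc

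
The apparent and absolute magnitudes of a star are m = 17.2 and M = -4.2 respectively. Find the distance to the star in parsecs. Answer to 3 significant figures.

Distance modulus: m − M = 17.2 − (-4.2) = 21.400
m − M = 5 log₁₀ d − 5
log₁₀ d = (m − M)/5 + 1 = 5.2800
d = 10^5.2800 = 190500 pc

d ≈ 191000 pc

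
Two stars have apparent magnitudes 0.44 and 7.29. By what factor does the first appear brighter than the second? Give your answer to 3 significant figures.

550

Δm = 0.44 − (7.29) = -6.85
Flux ratio = 10^(−0.4 Δm) = 10^(−0.4 × -6.85) = 10^2.740 = 549.5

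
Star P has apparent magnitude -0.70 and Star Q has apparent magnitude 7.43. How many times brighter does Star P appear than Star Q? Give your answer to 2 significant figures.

1800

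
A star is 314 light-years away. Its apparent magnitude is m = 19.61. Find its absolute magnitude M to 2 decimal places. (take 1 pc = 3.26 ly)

d = 314 ly / 3.26 = 96.32 pc
5 log₁₀(d/10 pc) = 5 log₁₀(96.32) − 5 = 4.919
M = m − 5 log₁₀(d/10) = 19.61 − 4.919 = 14.691

M ≈ 14.69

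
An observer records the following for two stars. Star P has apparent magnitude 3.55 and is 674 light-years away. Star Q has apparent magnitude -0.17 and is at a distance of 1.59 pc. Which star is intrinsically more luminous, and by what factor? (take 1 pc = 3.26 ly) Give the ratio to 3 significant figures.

Star P is more luminous, by a factor of 550.

Star P: d = 674 ly / 3.26 = 206.7 pc
Star P: M = m − 5 log₁₀ d + 5 = 3.55 − 5·2.3154 + 5 = -3.027
Star Q: M = m − 5 log₁₀ d + 5 = -0.17 − 5·0.2014 + 5 = 3.823
ΔM = M_P − M_Q = -3.027 − (3.823) = -6.850; smaller M is more luminous → Star P.
L ratio = 10^(0.4 |ΔM|) = 10^2.740 = 549.7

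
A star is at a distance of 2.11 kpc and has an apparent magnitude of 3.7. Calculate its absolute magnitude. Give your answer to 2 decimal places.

M ≈ -7.92

d = 2.11 kpc = 2110 pc
5 log₁₀(d/10 pc) = 5 log₁₀(2110) − 5 = 11.621
M = m − 5 log₁₀(d/10) = 3.7 − 11.621 = -7.921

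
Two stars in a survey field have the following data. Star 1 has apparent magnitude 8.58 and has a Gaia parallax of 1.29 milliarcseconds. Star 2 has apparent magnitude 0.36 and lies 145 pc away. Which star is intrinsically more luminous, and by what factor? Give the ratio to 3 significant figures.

Star 1: p = 1.29 mas = 1.29×10^-3″ → d = 1/p = 775.2 pc
Star 1: M = m − 5 log₁₀ d + 5 = 8.58 − 5·2.8894 + 5 = -0.867
Star 2: M = m − 5 log₁₀ d + 5 = 0.36 − 5·2.1614 + 5 = -5.447
ΔM = M_1 − M_2 = -0.867 − (-5.447) = 4.580; smaller M is more luminous → Star 2.
L ratio = 10^(0.4 |ΔM|) = 10^1.832 = 67.91

Star 2 is more luminous, by a factor of 67.9.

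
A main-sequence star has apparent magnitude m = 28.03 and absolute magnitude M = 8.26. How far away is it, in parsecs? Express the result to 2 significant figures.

Distance modulus: m − M = 28.03 − (8.26) = 19.770
m − M = 5 log₁₀ d − 5
log₁₀ d = (m − M)/5 + 1 = 4.9540
d = 10^4.9540 = 89950 pc

d ≈ 90000 pc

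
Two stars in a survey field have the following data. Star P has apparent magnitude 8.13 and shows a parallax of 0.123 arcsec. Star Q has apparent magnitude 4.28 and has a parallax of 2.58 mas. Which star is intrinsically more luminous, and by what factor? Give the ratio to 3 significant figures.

Star Q is more luminous, by a factor of 78800.

Star P: d = 1/p = 1/0.123″ = 8.130 pc
Star P: M = m − 5 log₁₀ d + 5 = 8.13 − 5·0.9101 + 5 = 8.580
Star Q: p = 2.58 mas = 2.58×10^-3″ → d = 1/p = 387.6 pc
Star Q: M = m − 5 log₁₀ d + 5 = 4.28 − 5·2.5884 + 5 = -3.662
ΔM = M_P − M_Q = 8.580 − (-3.662) = 12.241; smaller M is more luminous → Star Q.
L ratio = 10^(0.4 |ΔM|) = 10^4.897 = 78810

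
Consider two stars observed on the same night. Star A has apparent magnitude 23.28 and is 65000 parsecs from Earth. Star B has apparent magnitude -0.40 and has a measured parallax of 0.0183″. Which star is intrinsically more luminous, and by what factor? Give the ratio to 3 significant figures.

Star A: M = m − 5 log₁₀ d + 5 = 23.28 − 5·4.8129 + 5 = 4.215
Star B: d = 1/p = 1/0.0183″ = 54.64 pc
Star B: M = m − 5 log₁₀ d + 5 = -0.40 − 5·1.7375 + 5 = -4.088
ΔM = M_A − M_B = 4.215 − (-4.088) = 8.303; smaller M is more luminous → Star B.
L ratio = 10^(0.4 |ΔM|) = 10^3.321 = 2095

Star B is more luminous, by a factor of 2100.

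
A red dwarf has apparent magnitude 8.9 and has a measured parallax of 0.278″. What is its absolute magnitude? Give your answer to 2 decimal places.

M ≈ 11.12

d = 1/p = 1/0.278″ = 3.597 pc
5 log₁₀(d/10 pc) = 5 log₁₀(3.597) − 5 = -2.220
M = m − 5 log₁₀(d/10) = 8.9 + 2.220 = 11.120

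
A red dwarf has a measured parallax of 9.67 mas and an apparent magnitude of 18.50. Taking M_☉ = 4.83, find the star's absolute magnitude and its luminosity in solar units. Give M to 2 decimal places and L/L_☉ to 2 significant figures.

M ≈ 13.43; L/L_☉ ≈ 3.6×10^-4

d = 1/p = 1000/9.67 mas = 103.4 pc
M = m − 5 log₁₀ d + 5 = 18.50 − 5·2.0146 + 5 = 13.427
M − M_☉ = 13.427 − 4.83 = 8.597
L/L_☉ = 10^(−0.4 × 8.597) = 3.640×10^-4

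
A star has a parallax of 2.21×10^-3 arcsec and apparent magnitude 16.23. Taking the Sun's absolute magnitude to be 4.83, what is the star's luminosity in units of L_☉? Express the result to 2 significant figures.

L/L_☉ ≈ 0.056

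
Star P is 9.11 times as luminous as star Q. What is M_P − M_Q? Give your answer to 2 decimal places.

M_P − M_Q ≈ -2.40

Pogson: ΔM = −2.5 log₁₀(ratio) = −2.5 log₁₀(9.11) = −2.5 × 0.9595 = -2.399
Star P is brighter, so it has the smaller magnitude: the difference is negative.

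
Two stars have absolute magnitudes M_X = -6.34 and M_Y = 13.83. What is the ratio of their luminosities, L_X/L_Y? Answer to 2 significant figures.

ΔM = M_X − M_Y = -20.17
L_X/L_Y = 10^(−0.4 ΔM) = 10^8.068 = 1.169×10^8

L_X/L_Y ≈ 1.2×10^8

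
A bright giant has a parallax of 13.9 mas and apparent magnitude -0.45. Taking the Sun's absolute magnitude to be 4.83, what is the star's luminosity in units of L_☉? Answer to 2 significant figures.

L/L_☉ ≈ 6700

d = 1/p = 1000/13.9 mas = 71.94 pc
M = m − 5 log₁₀ d + 5 = -0.45 − 5·1.8570 + 5 = -4.735
M − M_☉ = -4.735 − 4.83 = -9.565
L/L_☉ = 10^(−0.4 × -9.565) = 6698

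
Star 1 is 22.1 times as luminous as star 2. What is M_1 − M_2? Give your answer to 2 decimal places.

Pogson: ΔM = −2.5 log₁₀(ratio) = −2.5 log₁₀(22.1) = −2.5 × 1.3444 = -3.361
Star 1 is brighter, so it has the smaller magnitude: the difference is negative.

M_1 − M_2 ≈ -3.36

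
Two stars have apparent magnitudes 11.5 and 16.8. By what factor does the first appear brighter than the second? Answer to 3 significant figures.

132

Δm = 11.5 − (16.8) = -5.3
Flux ratio = 10^(−0.4 Δm) = 10^(−0.4 × -5.3) = 10^2.120 = 131.8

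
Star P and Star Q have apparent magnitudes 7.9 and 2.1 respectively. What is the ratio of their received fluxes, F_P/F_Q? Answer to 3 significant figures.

Magnitude difference = 5.8
Flux ratio = 10^(−0.4 Δm) = 10^(−0.4 × 5.8) = 10^-2.320 = 4.786×10^-3

F_P/F_Q ≈ 4.79×10^-3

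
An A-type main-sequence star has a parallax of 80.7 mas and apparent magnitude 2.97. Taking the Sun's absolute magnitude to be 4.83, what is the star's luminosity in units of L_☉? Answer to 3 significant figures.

L/L_☉ ≈ 8.52

d = 1/p = 1000/80.7 mas = 12.39 pc
M = m − 5 log₁₀ d + 5 = 2.97 − 5·1.0931 + 5 = 2.504
M − M_☉ = 2.504 − 4.83 = -2.326
L/L_☉ = 10^(−0.4 × -2.326) = 8.516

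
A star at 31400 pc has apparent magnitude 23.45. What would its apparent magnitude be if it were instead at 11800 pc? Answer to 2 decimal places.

m ≈ 21.32

Flux ∝ 1/d², so Δm = 5 log₁₀(d₂/d₁) = 5 log₁₀(11800/31400) = -2.125
m₂ = m₁ + Δm = 23.45 + (-2.125) = 21.325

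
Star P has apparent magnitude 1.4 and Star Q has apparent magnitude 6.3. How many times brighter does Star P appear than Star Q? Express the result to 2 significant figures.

91

Magnitude difference = -4.9
Flux ratio = 10^(−0.4 Δm) = 10^(−0.4 × -4.9) = 10^1.960 = 91.20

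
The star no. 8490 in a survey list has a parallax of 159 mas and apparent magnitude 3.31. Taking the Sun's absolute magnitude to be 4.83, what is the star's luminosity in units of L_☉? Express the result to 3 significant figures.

L/L_☉ ≈ 1.60

d = 1/p = 1000/159 mas = 6.289 pc
M = m − 5 log₁₀ d + 5 = 3.31 − 5·0.7986 + 5 = 4.317
M − M_☉ = 4.317 − 4.83 = -0.513
L/L_☉ = 10^(−0.4 × -0.513) = 1.604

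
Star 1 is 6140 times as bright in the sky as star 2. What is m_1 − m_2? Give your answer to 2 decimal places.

Pogson: Δm = −2.5 log₁₀(ratio) = −2.5 log₁₀(6140) = −2.5 × 3.7882 = -9.470
Star 1 is brighter, so it has the smaller magnitude: the difference is negative.

m_1 − m_2 ≈ -9.47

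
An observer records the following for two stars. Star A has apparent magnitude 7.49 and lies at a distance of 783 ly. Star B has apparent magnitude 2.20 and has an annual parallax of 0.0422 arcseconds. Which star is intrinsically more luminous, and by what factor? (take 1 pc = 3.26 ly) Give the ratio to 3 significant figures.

Star B is more luminous, by a factor of 1.27.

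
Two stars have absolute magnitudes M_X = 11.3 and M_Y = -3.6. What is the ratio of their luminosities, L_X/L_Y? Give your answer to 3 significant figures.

L_X/L_Y ≈ 1.10×10^-6

ΔM = M_X − M_Y = 14.9
L_X/L_Y = 10^(−0.4 ΔM) = 10^-5.960 = 1.096×10^-6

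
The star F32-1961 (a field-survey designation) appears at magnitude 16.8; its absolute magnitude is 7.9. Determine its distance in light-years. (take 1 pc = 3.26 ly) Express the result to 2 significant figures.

d ≈ 2000 ly

Distance modulus: m − M = 16.8 − (7.9) = 8.900
m − M = 5 log₁₀ d − 5
log₁₀ d = (m − M)/5 + 1 = 2.7800
d = 10^2.7800 = 602.6 pc
= 1964 ly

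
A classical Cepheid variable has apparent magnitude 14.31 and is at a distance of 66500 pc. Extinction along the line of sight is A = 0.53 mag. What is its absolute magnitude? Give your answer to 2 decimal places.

5 log₁₀(d/10 pc) = 5 log₁₀(66500) − 5 = 19.114
M = m − 5 log₁₀(d/10) − A = 14.31 − 19.114 − 0.53 = -5.334

M ≈ -5.33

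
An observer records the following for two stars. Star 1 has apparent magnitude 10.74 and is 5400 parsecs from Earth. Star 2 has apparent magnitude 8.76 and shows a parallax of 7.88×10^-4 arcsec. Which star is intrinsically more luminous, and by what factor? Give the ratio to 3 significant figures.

Star 1: M = m − 5 log₁₀ d + 5 = 10.74 − 5·3.7324 + 5 = -2.922
Star 2: d = 1/p = 1/7.88×10^-4″ = 1269 pc
Star 2: M = m − 5 log₁₀ d + 5 = 8.76 − 5·3.1035 + 5 = -1.757
ΔM = M_1 − M_2 = -2.922 − (-1.757) = -1.165; smaller M is more luminous → Star 1.
L ratio = 10^(0.4 |ΔM|) = 10^0.466 = 2.923

Star 1 is more luminous, by a factor of 2.92.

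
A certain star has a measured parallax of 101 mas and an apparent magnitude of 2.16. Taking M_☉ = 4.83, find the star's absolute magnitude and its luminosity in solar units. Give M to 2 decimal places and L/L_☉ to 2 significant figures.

d = 1/p = 1000/101 mas = 9.901 pc
M = m − 5 log₁₀ d + 5 = 2.16 − 5·0.9957 + 5 = 2.182
M − M_☉ = 2.182 − 4.83 = -2.648
L/L_☉ = 10^(−0.4 × -2.648) = 11.46

M ≈ 2.18; L/L_☉ ≈ 11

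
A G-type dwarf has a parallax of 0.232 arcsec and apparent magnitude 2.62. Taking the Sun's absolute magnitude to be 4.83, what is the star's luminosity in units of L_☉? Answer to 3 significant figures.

d = 1/p = 1/0.232″ = 4.310 pc
M = m − 5 log₁₀ d + 5 = 2.62 − 5·0.6345 + 5 = 4.447
M − M_☉ = 4.447 − 4.83 = -0.383
L/L_☉ = 10^(−0.4 × -0.383) = 1.422

L/L_☉ ≈ 1.42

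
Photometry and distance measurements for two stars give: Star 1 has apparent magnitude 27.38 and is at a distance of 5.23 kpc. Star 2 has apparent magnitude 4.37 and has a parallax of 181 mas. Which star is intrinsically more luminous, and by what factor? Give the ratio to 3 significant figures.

Star 2 is more luminous, by a factor of 1790.

Star 1: d = 5.23 kpc = 5230 pc
Star 1: M = m − 5 log₁₀ d + 5 = 27.38 − 5·3.7185 + 5 = 13.787
Star 2: p = 181 mas = 0.181″ → d = 1/p = 5.525 pc
Star 2: M = m − 5 log₁₀ d + 5 = 4.37 − 5·0.7423 + 5 = 5.658
ΔM = M_1 − M_2 = 13.787 − (5.658) = 8.129; smaller M is more luminous → Star 2.
L ratio = 10^(0.4 |ΔM|) = 10^3.252 = 1785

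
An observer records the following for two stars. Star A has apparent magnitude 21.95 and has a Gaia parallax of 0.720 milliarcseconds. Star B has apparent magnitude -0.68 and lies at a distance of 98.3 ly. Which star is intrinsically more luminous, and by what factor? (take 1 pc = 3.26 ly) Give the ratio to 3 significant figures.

Star B is more luminous, by a factor of 531000.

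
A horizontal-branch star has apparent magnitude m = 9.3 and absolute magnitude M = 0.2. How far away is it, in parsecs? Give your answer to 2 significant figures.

d ≈ 660 pc

Distance modulus: m − M = 9.3 − (0.2) = 9.100
m − M = 5 log₁₀ d − 5
log₁₀ d = (m − M)/5 + 1 = 2.8200
d = 10^2.8200 = 660.7 pc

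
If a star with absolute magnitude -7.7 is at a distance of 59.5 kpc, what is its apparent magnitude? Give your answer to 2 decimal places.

d = 59.5 kpc = 59500 pc
m = M + 5 log₁₀ d − 5 = -7.7 + 5·4.7745 − 5 = 11.173

m ≈ 11.17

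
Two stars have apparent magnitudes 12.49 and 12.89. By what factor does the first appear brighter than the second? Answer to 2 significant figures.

1.4

Δm = 12.49 − (12.89) = -0.40
Flux ratio = 10^(−0.4 Δm) = 10^(−0.4 × -0.40) = 10^0.160 = 1.445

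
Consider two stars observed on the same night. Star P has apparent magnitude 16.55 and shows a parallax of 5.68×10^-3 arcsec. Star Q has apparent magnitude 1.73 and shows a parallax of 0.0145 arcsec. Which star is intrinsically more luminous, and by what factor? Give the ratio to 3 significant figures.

Star P: d = 1/p = 1/5.68×10^-3″ = 176.1 pc
Star P: M = m − 5 log₁₀ d + 5 = 16.55 − 5·2.2457 + 5 = 10.322
Star Q: d = 1/p = 1/0.0145″ = 68.97 pc
Star Q: M = m − 5 log₁₀ d + 5 = 1.73 − 5·1.8386 + 5 = -2.463
ΔM = M_P − M_Q = 10.322 − (-2.463) = 12.785; smaller M is more luminous → Star Q.
L ratio = 10^(0.4 |ΔM|) = 10^5.114 = 130000

Star Q is more luminous, by a factor of 130000.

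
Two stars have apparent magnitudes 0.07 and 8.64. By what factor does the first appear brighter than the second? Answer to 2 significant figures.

2700

Magnitude difference = -8.57
Flux ratio = 10^(−0.4 Δm) = 10^(−0.4 × -8.57) = 10^3.428 = 2679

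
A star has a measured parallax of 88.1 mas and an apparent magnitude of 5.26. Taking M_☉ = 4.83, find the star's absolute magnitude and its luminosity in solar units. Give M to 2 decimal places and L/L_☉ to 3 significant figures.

M ≈ 4.98; L/L_☉ ≈ 0.867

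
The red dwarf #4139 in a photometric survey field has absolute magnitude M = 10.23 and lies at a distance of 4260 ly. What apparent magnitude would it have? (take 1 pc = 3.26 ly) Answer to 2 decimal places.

d = 4260 ly / 3.26 = 1307 pc
m = M + 5 log₁₀ d − 5 = 10.23 + 5·3.1162 − 5 = 20.811

m ≈ 20.81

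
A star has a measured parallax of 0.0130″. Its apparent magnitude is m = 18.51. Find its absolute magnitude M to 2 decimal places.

d = 1/p = 1/0.0130″ = 76.92 pc
5 log₁₀(d/10 pc) = 5 log₁₀(76.92) − 5 = 4.430
M = m − 5 log₁₀(d/10) = 18.51 − 4.430 = 14.080

M ≈ 14.08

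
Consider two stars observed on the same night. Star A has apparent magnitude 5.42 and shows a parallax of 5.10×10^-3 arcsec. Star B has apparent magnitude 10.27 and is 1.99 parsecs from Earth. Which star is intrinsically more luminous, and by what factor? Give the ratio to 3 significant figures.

Star A: d = 1/p = 1/5.10×10^-3″ = 196.1 pc
Star A: M = m − 5 log₁₀ d + 5 = 5.42 − 5·2.2924 + 5 = -1.042
Star B: M = m − 5 log₁₀ d + 5 = 10.27 − 5·0.2989 + 5 = 13.776
ΔM = M_A − M_B = -1.042 − (13.776) = -14.818; smaller M is more luminous → Star A.
L ratio = 10^(0.4 |ΔM|) = 10^5.927 = 845600

Star A is more luminous, by a factor of 846000.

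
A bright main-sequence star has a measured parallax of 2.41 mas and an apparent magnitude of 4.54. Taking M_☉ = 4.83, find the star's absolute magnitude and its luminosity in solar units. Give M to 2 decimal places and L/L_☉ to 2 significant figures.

M ≈ -3.55; L/L_☉ ≈ 2200

d = 1/p = 1000/2.41 mas = 414.9 pc
M = m − 5 log₁₀ d + 5 = 4.54 − 5·2.6180 + 5 = -3.550
M − M_☉ = -3.550 − 4.83 = -8.380
L/L_☉ = 10^(−0.4 × -8.380) = 2249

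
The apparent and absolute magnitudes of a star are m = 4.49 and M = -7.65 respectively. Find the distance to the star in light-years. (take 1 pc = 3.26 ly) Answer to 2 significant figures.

d ≈ 8700 ly

μ = m − M = 12.140
m − M = 5 log₁₀ d − 5
log₁₀ d = (m − M)/5 + 1 = 3.4280
d = 10^3.4280 = 2679 pc
= 8734 ly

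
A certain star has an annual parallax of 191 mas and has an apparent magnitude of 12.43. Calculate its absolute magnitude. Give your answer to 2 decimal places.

M ≈ 13.84

p = 191 mas = 0.191″ → d = 1/p = 5.236 pc
5 log₁₀(d/10 pc) = 5 log₁₀(5.236) − 5 = -1.405
M = m − 5 log₁₀(d/10) = 12.43 + 1.405 = 13.835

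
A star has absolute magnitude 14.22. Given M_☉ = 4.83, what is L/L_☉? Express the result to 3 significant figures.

M − M_☉ = 14.22 − 4.83 = 9.390
L/L_☉ = 10^(−0.4 (M − M_☉)) = 10^-3.756 = 1.754×10^-4

L/L_☉ ≈ 1.75×10^-4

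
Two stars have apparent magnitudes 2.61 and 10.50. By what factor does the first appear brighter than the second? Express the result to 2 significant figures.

1400

Δm = 2.61 − (10.50) = -7.89
Flux ratio = 10^(−0.4 Δm) = 10^(−0.4 × -7.89) = 10^3.156 = 1432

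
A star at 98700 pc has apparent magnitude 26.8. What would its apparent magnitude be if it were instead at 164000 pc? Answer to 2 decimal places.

Flux ∝ 1/d², so Δm = 5 log₁₀(d₂/d₁) = 5 log₁₀(164000/98700) = 1.103
m₂ = m₁ + Δm = 26.8 + (1.103) = 27.903

m ≈ 27.90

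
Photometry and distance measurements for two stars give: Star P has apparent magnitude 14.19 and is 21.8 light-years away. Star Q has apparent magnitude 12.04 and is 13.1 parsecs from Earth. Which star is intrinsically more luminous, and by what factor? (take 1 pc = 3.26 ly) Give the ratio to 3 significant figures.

Star P: d = 21.8 ly / 3.26 = 6.687 pc
Star P: M = m − 5 log₁₀ d + 5 = 14.19 − 5·0.8252 + 5 = 15.064
Star Q: M = m − 5 log₁₀ d + 5 = 12.04 − 5·1.1173 + 5 = 11.454
ΔM = M_P − M_Q = 15.064 − (11.454) = 3.610; smaller M is more luminous → Star Q.
L ratio = 10^(0.4 |ΔM|) = 10^1.444 = 27.80

Star Q is more luminous, by a factor of 27.8.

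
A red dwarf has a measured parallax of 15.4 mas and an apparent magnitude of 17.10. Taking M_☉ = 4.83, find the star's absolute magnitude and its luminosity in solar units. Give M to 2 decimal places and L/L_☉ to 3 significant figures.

M ≈ 13.04; L/L_☉ ≈ 5.21×10^-4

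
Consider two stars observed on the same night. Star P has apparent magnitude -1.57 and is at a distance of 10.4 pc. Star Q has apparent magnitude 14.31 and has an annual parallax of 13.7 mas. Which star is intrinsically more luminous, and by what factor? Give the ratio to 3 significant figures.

Star P: M = m − 5 log₁₀ d + 5 = -1.57 − 5·1.0170 + 5 = -1.655
Star Q: p = 13.7 mas = 0.0137″ → d = 1/p = 72.99 pc
Star Q: M = m − 5 log₁₀ d + 5 = 14.31 − 5·1.8633 + 5 = 9.994
ΔM = M_P − M_Q = -1.655 − (9.994) = -11.649; smaller M is more luminous → Star P.
L ratio = 10^(0.4 |ΔM|) = 10^4.660 = 45660

Star P is more luminous, by a factor of 45700.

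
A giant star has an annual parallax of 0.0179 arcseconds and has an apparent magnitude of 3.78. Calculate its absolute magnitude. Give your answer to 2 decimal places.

d = 1/p = 1/0.0179″ = 55.87 pc
5 log₁₀(d/10 pc) = 5 log₁₀(55.87) − 5 = 3.736
M = m − 5 log₁₀(d/10) = 3.78 − 3.736 = 0.044

M ≈ 0.04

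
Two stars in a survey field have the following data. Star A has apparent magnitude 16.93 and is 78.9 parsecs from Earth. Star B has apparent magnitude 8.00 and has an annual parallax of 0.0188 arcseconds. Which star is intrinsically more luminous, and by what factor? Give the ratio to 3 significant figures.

Star B is more luminous, by a factor of 1700.

Star A: M = m − 5 log₁₀ d + 5 = 16.93 − 5·1.8971 + 5 = 12.445
Star B: d = 1/p = 1/0.0188″ = 53.19 pc
Star B: M = m − 5 log₁₀ d + 5 = 8.00 − 5·1.7258 + 5 = 4.371
ΔM = M_A − M_B = 12.445 − (4.371) = 8.074; smaller M is more luminous → Star B.
L ratio = 10^(0.4 |ΔM|) = 10^3.230 = 1696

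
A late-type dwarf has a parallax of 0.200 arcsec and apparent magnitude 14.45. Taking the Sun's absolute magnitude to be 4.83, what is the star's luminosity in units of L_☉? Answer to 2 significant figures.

d = 1/p = 1/0.200″ = 5.000 pc
M = m − 5 log₁₀ d + 5 = 14.45 − 5·0.6990 + 5 = 15.955
M − M_☉ = 15.955 − 4.83 = 11.125
L/L_☉ = 10^(−0.4 × 11.125) = 3.548×10^-5

L/L_☉ ≈ 3.5×10^-5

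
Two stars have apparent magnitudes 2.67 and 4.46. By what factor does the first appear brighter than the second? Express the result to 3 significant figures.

5.20

Δm = 2.67 − (4.46) = -1.79
Flux ratio = 10^(−0.4 Δm) = 10^(−0.4 × -1.79) = 10^0.716 = 5.200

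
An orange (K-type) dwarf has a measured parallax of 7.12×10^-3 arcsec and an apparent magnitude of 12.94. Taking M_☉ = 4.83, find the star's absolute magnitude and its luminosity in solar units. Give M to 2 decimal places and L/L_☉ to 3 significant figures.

d = 1/p = 1/7.12×10^-3″ = 140.4 pc
M = m − 5 log₁₀ d + 5 = 12.94 − 5·2.1475 + 5 = 7.202
M − M_☉ = 7.202 − 4.83 = 2.372
L/L_☉ = 10^(−0.4 × 2.372) = 0.1125

M ≈ 7.20; L/L_☉ ≈ 0.112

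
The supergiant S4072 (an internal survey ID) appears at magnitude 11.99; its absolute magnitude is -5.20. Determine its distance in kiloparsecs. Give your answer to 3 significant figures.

μ = m − M = 17.190
m − M = 5 log₁₀ d − 5
log₁₀ d = (m − M)/5 + 1 = 4.4380
d = 10^4.4380 = 27420 pc
= 27.42 kpc

d ≈ 27.4 kpc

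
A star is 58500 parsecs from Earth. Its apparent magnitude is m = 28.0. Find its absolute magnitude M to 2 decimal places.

M ≈ 9.16

5 log₁₀(d/10 pc) = 5 log₁₀(58500) − 5 = 18.836
M = m − 5 log₁₀(d/10) = 28.0 − 18.836 = 9.164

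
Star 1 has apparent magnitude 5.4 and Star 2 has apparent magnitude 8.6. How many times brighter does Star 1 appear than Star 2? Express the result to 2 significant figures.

Δm = 5.4 − (8.6) = -3.2
Flux ratio = 10^(−0.4 Δm) = 10^(−0.4 × -3.2) = 10^1.280 = 19.05

19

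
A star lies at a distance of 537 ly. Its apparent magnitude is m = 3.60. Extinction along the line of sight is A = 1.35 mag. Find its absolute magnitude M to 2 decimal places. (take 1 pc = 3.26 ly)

d = 537 ly / 3.26 = 164.7 pc
5 log₁₀(d/10 pc) = 5 log₁₀(164.7) − 5 = 6.084
M = m − 5 log₁₀(d/10) − A = 3.60 − 6.084 − 1.35 = -3.834

M ≈ -3.83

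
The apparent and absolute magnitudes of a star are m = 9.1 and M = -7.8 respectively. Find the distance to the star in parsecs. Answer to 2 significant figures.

d ≈ 24000 pc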